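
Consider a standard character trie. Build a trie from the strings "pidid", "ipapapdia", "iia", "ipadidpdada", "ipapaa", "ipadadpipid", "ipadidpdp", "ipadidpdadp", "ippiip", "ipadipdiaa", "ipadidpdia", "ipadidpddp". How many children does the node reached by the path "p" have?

Follow the path "p" to its node, then look at its outgoing edges.
Distinct next characters after "p": i.
That node has 1 child edge.

1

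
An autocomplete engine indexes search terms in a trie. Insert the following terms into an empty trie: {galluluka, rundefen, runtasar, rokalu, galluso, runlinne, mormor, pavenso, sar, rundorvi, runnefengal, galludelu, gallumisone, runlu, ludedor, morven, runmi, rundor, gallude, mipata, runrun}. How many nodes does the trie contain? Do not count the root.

93

Insert word by word; a character creates a node only if that edge doesn't already exist:
  "galluluka" → 9 new (g, a, l, l, u, l, u, k, a)
  "rundefen" → 8 new (r, u, n, d, e, f, e, n)
  "runtasar" → prefix "run" already present; 5 new (t, a, s, a, r)
  "rokalu" → prefix "r" already present; 5 new (o, k, a, l, u)
  "galluso" → prefix "gallu" already present; 2 new (s, o)
  "runlinne" → prefix "run" already present; 5 new (l, i, n, n, e)
  "mormor" → 6 new (m, o, r, m, o, r)
  "pavenso" → 7 new (p, a, v, e, n, s, o)
  "sar" → 3 new (s, a, r)
  "rundorvi" → prefix "rund" already present; 4 new (o, r, v, i)
  "runnefengal" → prefix "run" already present; 8 new (n, e, f, e, n, g, a, l)
  "galludelu" → prefix "gallu" already present; 4 new (d, e, l, u)
  "gallumisone" → prefix "gallu" already present; 6 new (m, i, s, o, n, e)
  "runlu" → prefix "runl" already present; 1 new (u)
  "ludedor" → 7 new (l, u, d, e, d, o, r)
  "morven" → prefix "mor" already present; 3 new (v, e, n)
  "runmi" → prefix "run" already present; 2 new (m, i)
  "rundor" → prefix "rundor" already present; 0 new (none)
  "gallude" → prefix "gallude" already present; 0 new (none)
  "mipata" → prefix "m" already present; 5 new (i, p, a, t, a)
  "runrun" → prefix "run" already present; 3 new (r, u, n)
Total nodes = 9 + 8 + 5 + 5 + 2 + 5 + 6 + 7 + 3 + 4 + 8 + 4 + 6 + 1 + 7 + 3 + 2 + 0 + 0 + 5 + 3 = 93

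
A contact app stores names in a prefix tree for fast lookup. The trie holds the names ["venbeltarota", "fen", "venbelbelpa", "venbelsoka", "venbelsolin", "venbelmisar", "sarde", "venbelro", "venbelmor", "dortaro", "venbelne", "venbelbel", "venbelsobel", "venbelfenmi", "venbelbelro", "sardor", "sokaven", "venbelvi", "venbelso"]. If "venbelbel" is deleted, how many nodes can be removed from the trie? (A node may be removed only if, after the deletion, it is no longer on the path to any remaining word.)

0

After clearing the end-marker at "venbelbel", prune upward until reaching a node still needed by another word.
Every node on "venbelbel" is still needed (e.g. by "venbelbelpa"), so nothing is freed.
Nodes removed: 0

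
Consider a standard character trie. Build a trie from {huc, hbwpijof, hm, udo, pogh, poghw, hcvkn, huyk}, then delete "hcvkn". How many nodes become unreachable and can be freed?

4

After clearing the end-marker at "hcvkn", prune upward until reaching a node still needed by another word.
The suffix "cvkn" (4 nodes) is used only by "hcvkn"; the node for "h" still has the child "u", so pruning stops there.
Nodes removed: 4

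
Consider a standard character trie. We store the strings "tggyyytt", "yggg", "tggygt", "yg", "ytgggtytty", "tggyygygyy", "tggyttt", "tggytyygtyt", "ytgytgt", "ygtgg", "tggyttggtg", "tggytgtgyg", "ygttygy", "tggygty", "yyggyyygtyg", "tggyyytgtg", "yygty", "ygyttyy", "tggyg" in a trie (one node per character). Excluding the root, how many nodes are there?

78

Insert word by word; a character creates a node only if that edge doesn't already exist:
  "tggyyytt" → 8 new (t, g, g, y, y, y, t, t)
  "yggg" → 4 new (y, g, g, g)
  "tggygt" → prefix "tggy" already present; 2 new (g, t)
  "yg" → prefix "yg" already present; 0 new (none)
  "ytgggtytty" → prefix "y" already present; 9 new (t, g, g, g, t, y, t, t, y)
  "tggyygygyy" → prefix "tggyy" already present; 5 new (g, y, g, y, y)
  "tggyttt" → prefix "tggy" already present; 3 new (t, t, t)
  "tggytyygtyt" → prefix "tggyt" already present; 6 new (y, y, g, t, y, t)
  "ytgytgt" → prefix "ytg" already present; 4 new (y, t, g, t)
  "ygtgg" → prefix "yg" already present; 3 new (t, g, g)
  "tggyttggtg" → prefix "tggytt" already present; 4 new (g, g, t, g)
  "tggytgtgyg" → prefix "tggyt" already present; 5 new (g, t, g, y, g)
  "ygttygy" → prefix "ygt" already present; 4 new (t, y, g, y)
  "tggygty" → prefix "tggygt" already present; 1 new (y)
  "yyggyyygtyg" → prefix "y" already present; 10 new (y, g, g, y, y, y, g, t, y, g)
  "tggyyytgtg" → prefix "tggyyyt" already present; 3 new (g, t, g)
  "yygty" → prefix "yyg" already present; 2 new (t, y)
  "ygyttyy" → prefix "yg" already present; 5 new (y, t, t, y, y)
  "tggyg" → prefix "tggyg" already present; 0 new (none)
Total nodes = 8 + 4 + 2 + 0 + 9 + 5 + 3 + 6 + 4 + 3 + 4 + 5 + 4 + 1 + 10 + 3 + 2 + 5 + 0 = 78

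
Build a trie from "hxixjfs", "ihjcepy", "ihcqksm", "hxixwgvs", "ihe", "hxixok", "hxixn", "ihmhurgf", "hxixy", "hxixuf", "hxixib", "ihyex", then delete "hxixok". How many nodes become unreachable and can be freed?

2

After clearing the end-marker at "hxixok", prune upward until reaching a node still needed by another word.
The suffix "ok" (2 nodes) is used only by "hxixok"; the node for "hxix" still has the child "j", so pruning stops there.
Nodes removed: 2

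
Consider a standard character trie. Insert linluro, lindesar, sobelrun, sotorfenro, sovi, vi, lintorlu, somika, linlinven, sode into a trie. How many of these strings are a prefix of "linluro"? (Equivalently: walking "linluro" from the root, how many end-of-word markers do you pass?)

1

Walk "linluro" from the root; an end-of-word marker is hit whenever a stored word is a prefix of "linluro".
Prefixes of the query that are stored words: "linluro"
Count: 1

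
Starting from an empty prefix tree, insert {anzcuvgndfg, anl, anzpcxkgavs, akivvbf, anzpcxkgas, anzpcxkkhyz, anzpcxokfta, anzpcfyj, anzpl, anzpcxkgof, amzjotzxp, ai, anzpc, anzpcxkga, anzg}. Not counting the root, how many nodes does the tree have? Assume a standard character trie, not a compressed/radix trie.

52

Insert word by word; a character creates a node only if that edge doesn't already exist:
  "anzcuvgndfg" → 11 new (a, n, z, c, u, v, g, n, d, f, g)
  "anl" → prefix "an" already present; 1 new (l)
  "anzpcxkgavs" → prefix "anz" already present; 8 new (p, c, x, k, g, a, v, s)
  "akivvbf" → prefix "a" already present; 6 new (k, i, v, v, b, f)
  "anzpcxkgas" → prefix "anzpcxkga" already present; 1 new (s)
  "anzpcxkkhyz" → prefix "anzpcxk" already present; 4 new (k, h, y, z)
  "anzpcxokfta" → prefix "anzpcx" already present; 5 new (o, k, f, t, a)
  "anzpcfyj" → prefix "anzpc" already present; 3 new (f, y, j)
  "anzpl" → prefix "anzp" already present; 1 new (l)
  "anzpcxkgof" → prefix "anzpcxkg" already present; 2 new (o, f)
  "amzjotzxp" → prefix "a" already present; 8 new (m, z, j, o, t, z, x, p)
  "ai" → prefix "a" already present; 1 new (i)
  "anzpc" → prefix "anzpc" already present; 0 new (none)
  "anzpcxkga" → prefix "anzpcxkga" already present; 0 new (none)
  "anzg" → prefix "anz" already present; 1 new (g)
Total nodes = 11 + 1 + 8 + 6 + 1 + 4 + 5 + 3 + 1 + 2 + 8 + 1 + 0 + 0 + 1 = 52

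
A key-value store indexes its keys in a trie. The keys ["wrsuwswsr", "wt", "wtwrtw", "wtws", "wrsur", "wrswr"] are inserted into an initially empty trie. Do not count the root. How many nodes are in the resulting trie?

18

Trie structure (* marks end of a word):
(root)
└─ w
   ├─ r
   │  └─ s
   │     ├─ u
   │     │  ├─ r *
   │     │  └─ w
   │     │     └─ s
   │     │        └─ w
   │     │           └─ s
   │     │              └─ r *
   │     └─ w
   │        └─ r *
   └─ t *
      └─ w
         ├─ r
         │  └─ t
         │     └─ w *
         └─ s *
Counting every labelled node above: 18.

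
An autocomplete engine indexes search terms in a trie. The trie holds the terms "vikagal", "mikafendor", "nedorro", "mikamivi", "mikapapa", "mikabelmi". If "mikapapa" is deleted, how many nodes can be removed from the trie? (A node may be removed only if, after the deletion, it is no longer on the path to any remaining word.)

4

After clearing the end-marker at "mikapapa", prune upward until reaching a node still needed by another word.
The suffix "papa" (4 nodes) is used only by "mikapapa"; the node for "mika" still has the child "f", so pruning stops there.
Nodes removed: 4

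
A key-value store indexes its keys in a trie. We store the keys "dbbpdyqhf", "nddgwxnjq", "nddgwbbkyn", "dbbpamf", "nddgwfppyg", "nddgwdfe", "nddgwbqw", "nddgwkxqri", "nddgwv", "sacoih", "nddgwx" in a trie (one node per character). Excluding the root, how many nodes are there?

Insert word by word; a character creates a node only if that edge doesn't already exist:
  "dbbpdyqhf" → 9 new (d, b, b, p, d, y, q, h, f)
  "nddgwxnjq" → 9 new (n, d, d, g, w, x, n, j, q)
  "nddgwbbkyn" → prefix "nddgw" already present; 5 new (b, b, k, y, n)
  "dbbpamf" → prefix "dbbp" already present; 3 new (a, m, f)
  "nddgwfppyg" → prefix "nddgw" already present; 5 new (f, p, p, y, g)
  "nddgwdfe" → prefix "nddgw" already present; 3 new (d, f, e)
  "nddgwbqw" → prefix "nddgwb" already present; 2 new (q, w)
  "nddgwkxqri" → prefix "nddgw" already present; 5 new (k, x, q, r, i)
  "nddgwv" → prefix "nddgw" already present; 1 new (v)
  "sacoih" → 6 new (s, a, c, o, i, h)
  "nddgwx" → prefix "nddgwx" already present; 0 new (none)
Total nodes = 9 + 9 + 5 + 3 + 5 + 3 + 2 + 5 + 1 + 6 + 0 = 48

48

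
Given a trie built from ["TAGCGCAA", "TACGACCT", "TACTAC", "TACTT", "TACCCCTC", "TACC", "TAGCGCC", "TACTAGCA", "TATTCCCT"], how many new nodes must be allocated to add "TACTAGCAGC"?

2

The longest prefix of "TACTAGCAGC" already in the trie is "TACTAGCA" (length 8).
Each of the 2 remaining characters creates one node.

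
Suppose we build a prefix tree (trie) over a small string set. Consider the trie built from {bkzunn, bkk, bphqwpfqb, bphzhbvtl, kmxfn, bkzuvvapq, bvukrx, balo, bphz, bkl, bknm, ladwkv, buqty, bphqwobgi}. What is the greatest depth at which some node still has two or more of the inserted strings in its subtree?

5

The deepest shared node is where two words last agree before diverging.
"bphqwobgi" and "bphqwpfqb" agree on "bphqw" (5 characters) before diverging; nothing deeper is shared.
Longest shared-prefix length: 5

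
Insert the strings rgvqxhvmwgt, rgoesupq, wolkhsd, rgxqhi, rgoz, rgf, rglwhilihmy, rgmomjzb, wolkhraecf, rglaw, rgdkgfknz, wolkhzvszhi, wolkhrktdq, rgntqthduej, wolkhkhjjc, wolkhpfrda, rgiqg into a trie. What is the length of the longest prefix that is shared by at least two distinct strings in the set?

Equivalently: take the maximum, over all pairs, of their longest common prefix length.
e.g. "wolkhraecf" and "wolkhrktdq" share the prefix "wolkhr" of length 6; no pair shares a longer one.
Longest shared-prefix length: 6

6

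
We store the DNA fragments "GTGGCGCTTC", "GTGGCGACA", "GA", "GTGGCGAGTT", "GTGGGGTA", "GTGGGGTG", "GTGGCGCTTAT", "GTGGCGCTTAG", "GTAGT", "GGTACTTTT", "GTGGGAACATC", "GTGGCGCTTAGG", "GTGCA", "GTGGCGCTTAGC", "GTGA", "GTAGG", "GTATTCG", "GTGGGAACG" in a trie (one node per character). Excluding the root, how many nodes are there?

Count nodes per top-level branch (shared prefixes stored once):
  'G'-branch (GA, GGTACTTTT, GTAGG, GTAGT, GTATTCG, GTGA, GTGCA, GTGGCGACA, GTGGCGAGTT, GTGGCGCTTAG, GTGGCGCTTAGC, GTGGCGCTTAGG, GTGGCGCTTAT, GTGGCGCTTC, GTGGGAACATC, GTGGGAACG, GTGGGGTA, GTGGGGTG): 53 nodes
Sum: 53

53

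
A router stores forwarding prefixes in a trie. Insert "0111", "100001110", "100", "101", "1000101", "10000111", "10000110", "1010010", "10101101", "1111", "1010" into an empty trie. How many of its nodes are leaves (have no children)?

7

A leaf is a node with no children — equivalently, the end of a word that is not a proper prefix of any other stored word.
Those words: "0111", "10000110", "100001110", "1000101", "1010010", "10101101", "1111"
Leaf count: 7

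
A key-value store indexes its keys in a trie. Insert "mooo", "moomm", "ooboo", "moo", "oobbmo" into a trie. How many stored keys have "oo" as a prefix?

Filter for entries beginning with "oo":
Matches: "oobbmo", "ooboo"
Count: 2

2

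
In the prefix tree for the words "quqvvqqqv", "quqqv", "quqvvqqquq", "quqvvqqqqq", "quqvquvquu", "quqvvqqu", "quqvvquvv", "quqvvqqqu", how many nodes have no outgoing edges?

7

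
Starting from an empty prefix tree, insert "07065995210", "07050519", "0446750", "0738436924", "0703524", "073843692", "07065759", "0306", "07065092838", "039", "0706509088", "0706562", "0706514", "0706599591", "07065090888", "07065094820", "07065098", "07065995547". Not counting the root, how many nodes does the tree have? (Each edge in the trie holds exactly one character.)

For each word, the new-node count is its length minus the longest prefix already in the trie:
  "07065995210" → 11 new (0, 7, 0, 6, 5, 9, 9, 5, 2, 1, 0)
  "07050519" → prefix "070" already present; 5 new (5, 0, 5, 1, 9)
  "0446750" → prefix "0" already present; 6 new (4, 4, 6, 7, 5, 0)
  "0738436924" → prefix "07" already present; 8 new (3, 8, 4, 3, 6, 9, 2, 4)
  "0703524" → prefix "070" already present; 4 new (3, 5, 2, 4)
  "073843692" → prefix "073843692" already present; 0 new (none)
  "07065759" → prefix "07065" already present; 3 new (7, 5, 9)
  "0306" → prefix "0" already present; 3 new (3, 0, 6)
  "07065092838" → prefix "07065" already present; 6 new (0, 9, 2, 8, 3, 8)
  "039" → prefix "03" already present; 1 new (9)
  "0706509088" → prefix "0706509" already present; 3 new (0, 8, 8)
  "0706562" → prefix "07065" already present; 2 new (6, 2)
  "0706514" → prefix "07065" already present; 2 new (1, 4)
  "0706599591" → prefix "07065995" already present; 2 new (9, 1)
  "07065090888" → prefix "0706509088" already present; 1 new (8)
  "07065094820" → prefix "0706509" already present; 4 new (4, 8, 2, 0)
  "07065098" → prefix "0706509" already present; 1 new (8)
  "07065995547" → prefix "07065995" already present; 3 new (5, 4, 7)
Total nodes = 11 + 5 + 6 + 8 + 4 + 0 + 3 + 3 + 6 + 1 + 3 + 2 + 2 + 2 + 1 + 4 + 1 + 3 = 65

65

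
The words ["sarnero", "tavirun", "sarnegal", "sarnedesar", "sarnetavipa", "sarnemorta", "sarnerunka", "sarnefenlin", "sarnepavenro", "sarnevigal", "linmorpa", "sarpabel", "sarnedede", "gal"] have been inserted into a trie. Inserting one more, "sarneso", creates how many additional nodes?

2

"sarne" is already a path in the trie; the remaining "so" must be added.
So 7 − 5 = 2 new nodes.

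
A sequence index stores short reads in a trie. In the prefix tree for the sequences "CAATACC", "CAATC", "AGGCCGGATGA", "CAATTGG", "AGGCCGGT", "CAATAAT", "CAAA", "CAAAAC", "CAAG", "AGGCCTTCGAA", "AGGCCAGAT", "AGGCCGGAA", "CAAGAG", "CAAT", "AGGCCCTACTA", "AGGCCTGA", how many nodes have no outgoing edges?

Leaves are exactly the stored words that no other stored word extends.
Those words: "AGGCCAGAT", "AGGCCCTACTA", "AGGCCGGAA", "AGGCCGGATGA", "AGGCCGGT", "AGGCCTGA", "AGGCCTTCGAA", "CAAAAC", "CAAGAG", "CAATAAT", "CAATACC", "CAATC", "CAATTGG"
Leaf count: 13

13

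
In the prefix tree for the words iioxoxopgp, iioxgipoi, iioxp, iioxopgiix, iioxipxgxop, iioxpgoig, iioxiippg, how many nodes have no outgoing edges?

A leaf is a node with no children — equivalently, the end of a word that is not a proper prefix of any other stored word.
Those words: "iioxgipoi", "iioxiippg", "iioxipxgxop", "iioxopgiix", "iioxoxopgp", "iioxpgoig"
Leaf count: 6

6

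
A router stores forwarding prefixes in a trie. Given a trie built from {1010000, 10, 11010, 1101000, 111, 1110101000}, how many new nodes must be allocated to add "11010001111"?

"1101000" is already a path in the trie; the remaining "1111" must be added.
So 11 − 7 = 4 new nodes.

4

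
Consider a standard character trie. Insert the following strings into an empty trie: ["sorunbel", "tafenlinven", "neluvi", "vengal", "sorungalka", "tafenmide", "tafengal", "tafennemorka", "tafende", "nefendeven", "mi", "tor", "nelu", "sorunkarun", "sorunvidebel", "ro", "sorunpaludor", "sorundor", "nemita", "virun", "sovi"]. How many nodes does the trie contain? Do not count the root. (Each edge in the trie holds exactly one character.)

98

Count nodes per top-level branch (shared prefixes stored once):
  'm'-branch (mi): 2 nodes
  'n'-branch (nefendeven, nelu, neluvi, nemita): 18 nodes
  'r'-branch (ro): 2 nodes
  's'-branch (sorunbel, sorundor, sorungalka, sorunkarun, sorunpaludor, sorunvidebel, sovi): 37 nodes
  't'-branch (tafende, tafengal, tafenlinven, tafenmide, tafennemorka, tor): 29 nodes
  'v'-branch (vengal, virun): 10 nodes
Sum: 98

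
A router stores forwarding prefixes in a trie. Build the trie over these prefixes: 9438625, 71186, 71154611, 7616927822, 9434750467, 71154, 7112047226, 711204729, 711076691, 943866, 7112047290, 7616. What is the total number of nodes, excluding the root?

Count nodes per top-level branch (shared prefixes stored once):
  '7'-branch (711076691, 7112047226, 711204729, 7112047290, 71154, 71154611, 71186, 7616, 7616927822): 34 nodes
  '9'-branch (9434750467, 9438625, 943866): 15 nodes
Sum: 49

49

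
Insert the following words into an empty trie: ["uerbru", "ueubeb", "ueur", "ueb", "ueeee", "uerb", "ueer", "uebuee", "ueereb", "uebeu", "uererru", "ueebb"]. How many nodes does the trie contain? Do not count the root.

Trie structure (* marks end of a word):
(root)
└─ u
   └─ e
      ├─ b *
      │  ├─ e
      │  │  └─ u *
      │  └─ u
      │     └─ e
      │        └─ e *
      ├─ e
      │  ├─ b
      │  │  └─ b *
      │  ├─ e
      │  │  └─ e *
      │  └─ r *
      │     └─ e
      │        └─ b *
      ├─ r
      │  ├─ b *
      │  │  └─ r
      │  │     └─ u *
      │  └─ e
      │     └─ r
      │        └─ r
      │           └─ u *
      └─ u
         ├─ b
         │  └─ e
         │     └─ b *
         └─ r *
Counting every labelled node above: 29.

29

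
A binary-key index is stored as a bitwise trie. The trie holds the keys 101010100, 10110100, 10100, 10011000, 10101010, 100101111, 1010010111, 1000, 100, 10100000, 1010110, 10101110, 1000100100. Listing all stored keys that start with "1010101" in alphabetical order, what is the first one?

10101010

Filter for "1010101…" and sort: "10101010", "101010100"
The 1st is 10101010.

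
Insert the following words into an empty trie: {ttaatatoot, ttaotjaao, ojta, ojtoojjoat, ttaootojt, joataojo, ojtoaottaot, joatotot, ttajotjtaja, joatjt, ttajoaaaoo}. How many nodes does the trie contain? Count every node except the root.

66

Trace insertions, counting only characters that open a new branch:
  "ttaatatoot" → 10 new (t, t, a, a, t, a, t, o, o, t)
  "ttaotjaao" → prefix "tta" already present; 6 new (o, t, j, a, a, o)
  "ojta" → 4 new (o, j, t, a)
  "ojtoojjoat" → prefix "ojt" already present; 7 new (o, o, j, j, o, a, t)
  "ttaootojt" → prefix "ttao" already present; 5 new (o, t, o, j, t)
  "joataojo" → 8 new (j, o, a, t, a, o, j, o)
  "ojtoaottaot" → prefix "ojto" already present; 7 new (a, o, t, t, a, o, t)
  "joatotot" → prefix "joat" already present; 4 new (o, t, o, t)
  "ttajotjtaja" → prefix "tta" already present; 8 new (j, o, t, j, t, a, j, a)
  "joatjt" → prefix "joat" already present; 2 new (j, t)
  "ttajoaaaoo" → prefix "ttajo" already present; 5 new (a, a, a, o, o)
Total nodes = 10 + 6 + 4 + 7 + 5 + 8 + 7 + 4 + 8 + 2 + 5 = 66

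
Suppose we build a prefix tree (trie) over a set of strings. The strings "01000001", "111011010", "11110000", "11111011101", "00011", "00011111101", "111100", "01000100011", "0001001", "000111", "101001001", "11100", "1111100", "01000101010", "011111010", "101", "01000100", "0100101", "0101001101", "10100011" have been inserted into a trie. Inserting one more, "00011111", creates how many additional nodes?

0

"00011111" is already a full path in the trie; only an end-marker is added.
No new nodes are needed: 0.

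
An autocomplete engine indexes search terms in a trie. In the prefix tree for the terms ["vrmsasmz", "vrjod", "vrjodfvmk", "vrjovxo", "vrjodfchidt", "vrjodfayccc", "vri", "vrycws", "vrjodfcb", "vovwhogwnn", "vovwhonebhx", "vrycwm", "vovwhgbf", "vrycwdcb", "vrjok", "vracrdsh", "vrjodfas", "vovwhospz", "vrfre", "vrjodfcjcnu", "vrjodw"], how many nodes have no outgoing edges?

A leaf is a node with no children — equivalently, the end of a word that is not a proper prefix of any other stored word.
Those words: "vovwhgbf", "vovwhogwnn", "vovwhonebhx", "vovwhospz", "vracrdsh", "vrfre", "vri", "vrjodfas", "vrjodfayccc", "vrjodfcb", "vrjodfchidt", "vrjodfcjcnu", "vrjodfvmk", "vrjodw", "vrjok", "vrjovxo", "vrmsasmz", "vrycwdcb", "vrycwm", "vrycws"
Leaf count: 20

20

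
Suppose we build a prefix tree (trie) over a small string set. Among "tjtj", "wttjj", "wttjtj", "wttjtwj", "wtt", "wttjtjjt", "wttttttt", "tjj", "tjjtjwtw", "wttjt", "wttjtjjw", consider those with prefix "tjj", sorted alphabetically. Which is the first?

tjj

Filter for "tjj…" and sort: "tjj", "tjjtjwtw"
Position 1: tjj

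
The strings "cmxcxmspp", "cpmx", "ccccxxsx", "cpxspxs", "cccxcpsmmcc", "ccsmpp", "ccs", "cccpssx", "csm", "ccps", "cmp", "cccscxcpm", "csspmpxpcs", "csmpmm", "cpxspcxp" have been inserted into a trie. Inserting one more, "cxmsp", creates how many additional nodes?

Walking "cxmsp" from the root, the first 1 characters ("c") follow existing edges; "x" is the first miss.
Each of the 4 remaining characters creates one node.

4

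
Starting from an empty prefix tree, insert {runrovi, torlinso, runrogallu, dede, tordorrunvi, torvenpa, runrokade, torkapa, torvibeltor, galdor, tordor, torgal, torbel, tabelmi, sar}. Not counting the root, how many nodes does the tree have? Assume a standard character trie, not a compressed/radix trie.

73

For each word, the new-node count is its length minus the longest prefix already in the trie:
  "runrovi" → 7 new (r, u, n, r, o, v, i)
  "torlinso" → 8 new (t, o, r, l, i, n, s, o)
  "runrogallu" → prefix "runro" already present; 5 new (g, a, l, l, u)
  "dede" → 4 new (d, e, d, e)
  "tordorrunvi" → prefix "tor" already present; 8 new (d, o, r, r, u, n, v, i)
  "torvenpa" → prefix "tor" already present; 5 new (v, e, n, p, a)
  "runrokade" → prefix "runro" already present; 4 new (k, a, d, e)
  "torkapa" → prefix "tor" already present; 4 new (k, a, p, a)
  "torvibeltor" → prefix "torv" already present; 7 new (i, b, e, l, t, o, r)
  "galdor" → 6 new (g, a, l, d, o, r)
  "tordor" → prefix "tordor" already present; 0 new (none)
  "torgal" → prefix "tor" already present; 3 new (g, a, l)
  "torbel" → prefix "tor" already present; 3 new (b, e, l)
  "tabelmi" → prefix "t" already present; 6 new (a, b, e, l, m, i)
  "sar" → 3 new (s, a, r)
Total nodes = 7 + 8 + 5 + 4 + 8 + 5 + 4 + 4 + 7 + 6 + 0 + 3 + 3 + 6 + 3 = 73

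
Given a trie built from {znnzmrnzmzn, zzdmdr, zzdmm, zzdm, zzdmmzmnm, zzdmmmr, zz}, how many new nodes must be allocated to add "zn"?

0

Every character of "zn" already lies on an existing path (it is a prefix of some stored word).
No new nodes are needed: 0.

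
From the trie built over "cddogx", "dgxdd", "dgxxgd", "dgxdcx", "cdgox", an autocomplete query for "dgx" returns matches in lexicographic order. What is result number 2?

dgxdd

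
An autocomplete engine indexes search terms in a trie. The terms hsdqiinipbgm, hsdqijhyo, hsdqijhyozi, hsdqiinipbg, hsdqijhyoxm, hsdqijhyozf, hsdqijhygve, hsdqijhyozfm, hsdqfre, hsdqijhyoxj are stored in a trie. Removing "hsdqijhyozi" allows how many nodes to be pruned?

After clearing the end-marker at "hsdqijhyozi", prune upward until reaching a node still needed by another word.
The suffix "i" (1 node) is used only by "hsdqijhyozi"; the node for "hsdqijhyoz" still has the child "f", so pruning stops there.
Nodes removed: 1

1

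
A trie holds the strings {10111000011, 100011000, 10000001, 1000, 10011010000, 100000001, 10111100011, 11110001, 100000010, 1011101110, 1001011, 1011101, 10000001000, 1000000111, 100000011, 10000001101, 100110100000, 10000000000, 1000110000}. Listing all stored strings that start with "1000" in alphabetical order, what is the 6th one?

10000001000

Filter for "1000…" and sort: "1000", "10000000000", "100000001", "10000001", "100000010", "10000001000", "100000011", "10000001101", "1000000111", "100011000", "1000110000"
The 6th is 10000001000.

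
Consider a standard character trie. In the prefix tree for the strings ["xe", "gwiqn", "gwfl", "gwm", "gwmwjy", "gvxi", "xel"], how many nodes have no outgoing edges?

5

A leaf is a node with no children — equivalently, the end of a word that is not a proper prefix of any other stored word.
Those words: "gvxi", "gwfl", "gwiqn", "gwmwjy", "xel"
Leaf count: 5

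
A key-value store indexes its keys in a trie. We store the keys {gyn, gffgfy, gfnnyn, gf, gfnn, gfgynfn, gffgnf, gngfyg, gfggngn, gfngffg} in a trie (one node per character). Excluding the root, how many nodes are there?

For each word, the new-node count is its length minus the longest prefix already in the trie:
  "gyn" → 3 new (g, y, n)
  "gffgfy" → prefix "g" already present; 5 new (f, f, g, f, y)
  "gfnnyn" → prefix "gf" already present; 4 new (n, n, y, n)
  "gf" → prefix "gf" already present; 0 new (none)
  "gfnn" → prefix "gfnn" already present; 0 new (none)
  "gfgynfn" → prefix "gf" already present; 5 new (g, y, n, f, n)
  "gffgnf" → prefix "gffg" already present; 2 new (n, f)
  "gngfyg" → prefix "g" already present; 5 new (n, g, f, y, g)
  "gfggngn" → prefix "gfg" already present; 4 new (g, n, g, n)
  "gfngffg" → prefix "gfn" already present; 4 new (g, f, f, g)
Total nodes = 3 + 5 + 4 + 0 + 0 + 5 + 2 + 5 + 4 + 4 = 32

32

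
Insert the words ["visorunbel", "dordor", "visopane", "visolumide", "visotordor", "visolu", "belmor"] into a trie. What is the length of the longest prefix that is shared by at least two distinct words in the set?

6

Equivalently: take the maximum, over all pairs, of their longest common prefix length.
"visolu" and "visolumide" agree on "visolu" (6 characters) before diverging; nothing deeper is shared.
Longest shared-prefix length: 6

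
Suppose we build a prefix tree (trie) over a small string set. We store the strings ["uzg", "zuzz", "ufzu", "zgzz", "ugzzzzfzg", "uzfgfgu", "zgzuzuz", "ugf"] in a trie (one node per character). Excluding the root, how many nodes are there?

31

For each word, the new-node count is its length minus the longest prefix already in the trie:
  "uzg" → 3 new (u, z, g)
  "zuzz" → 4 new (z, u, z, z)
  "ufzu" → prefix "u" already present; 3 new (f, z, u)
  "zgzz" → prefix "z" already present; 3 new (g, z, z)
  "ugzzzzfzg" → prefix "u" already present; 8 new (g, z, z, z, z, f, z, g)
  "uzfgfgu" → prefix "uz" already present; 5 new (f, g, f, g, u)
  "zgzuzuz" → prefix "zgz" already present; 4 new (u, z, u, z)
  "ugf" → prefix "ug" already present; 1 new (f)
Total nodes = 3 + 4 + 3 + 3 + 8 + 5 + 4 + 1 = 31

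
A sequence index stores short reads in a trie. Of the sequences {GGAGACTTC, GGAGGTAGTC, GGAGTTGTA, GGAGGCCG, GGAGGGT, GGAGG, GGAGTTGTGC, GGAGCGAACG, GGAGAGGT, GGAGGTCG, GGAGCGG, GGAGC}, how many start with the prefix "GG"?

Walk to "GG"; the words in its subtree are exactly those with that prefix.
Words under "GG": GGAGACTTC, GGAGAGGT, GGAGC, GGAGCGAACG, GGAGCGG, GGAGG, GGAGGCCG, GGAGGGT, GGAGGTAGTC, GGAGGTCG, GGAGTTGTA, GGAGTTGTGC
Count: 12

12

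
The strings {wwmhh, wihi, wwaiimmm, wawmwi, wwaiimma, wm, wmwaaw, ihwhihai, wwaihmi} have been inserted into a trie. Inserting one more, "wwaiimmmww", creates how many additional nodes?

"wwaiimmm" is already a path in the trie; the remaining "ww" must be added.
Each of the 2 remaining characters creates one node.

2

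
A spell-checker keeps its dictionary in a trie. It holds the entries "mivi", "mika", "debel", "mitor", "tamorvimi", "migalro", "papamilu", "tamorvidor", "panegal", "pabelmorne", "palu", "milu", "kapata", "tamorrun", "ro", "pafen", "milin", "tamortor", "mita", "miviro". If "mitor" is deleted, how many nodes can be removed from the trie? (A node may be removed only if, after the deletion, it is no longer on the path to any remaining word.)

Walk "mitor" from the leaf back toward the root, removing each node that no remaining word uses.
The suffix "or" (2 nodes) is used only by "mitor"; the node for "mit" still has the child "a", so pruning stops there.
Nodes removed: 2

2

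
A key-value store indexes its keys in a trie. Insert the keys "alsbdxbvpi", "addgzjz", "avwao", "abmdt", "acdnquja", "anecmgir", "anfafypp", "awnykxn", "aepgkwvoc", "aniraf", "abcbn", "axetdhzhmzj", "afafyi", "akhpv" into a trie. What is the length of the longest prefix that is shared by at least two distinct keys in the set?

2

The deepest shared node is where two words last agree before diverging.
e.g. "abcbn" and "abmdt" share the prefix "ab" of length 2; no pair shares a longer one.
Longest shared-prefix length: 2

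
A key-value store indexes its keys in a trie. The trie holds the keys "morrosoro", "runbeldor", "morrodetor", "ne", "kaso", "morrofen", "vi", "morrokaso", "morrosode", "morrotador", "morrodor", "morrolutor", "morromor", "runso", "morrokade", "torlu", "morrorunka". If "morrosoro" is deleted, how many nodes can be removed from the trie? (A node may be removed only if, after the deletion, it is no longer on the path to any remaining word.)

A node on "morrosoro"'s path can go only if nothing else ends at it or branches off below it.
The suffix "ro" (2 nodes) is used only by "morrosoro"; the node for "morroso" still has the child "d", so pruning stops there.
Nodes removed: 2

2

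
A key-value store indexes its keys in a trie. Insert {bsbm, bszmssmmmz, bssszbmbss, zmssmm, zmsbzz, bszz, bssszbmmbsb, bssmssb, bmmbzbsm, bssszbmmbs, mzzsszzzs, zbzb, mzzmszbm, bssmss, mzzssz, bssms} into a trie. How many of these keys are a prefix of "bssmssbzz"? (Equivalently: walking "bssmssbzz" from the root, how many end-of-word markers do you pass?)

3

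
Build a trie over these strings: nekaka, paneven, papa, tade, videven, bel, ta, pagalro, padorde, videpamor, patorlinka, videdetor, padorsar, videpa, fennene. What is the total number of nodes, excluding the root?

Trace insertions, counting only characters that open a new branch:
  "nekaka" → 6 new (n, e, k, a, k, a)
  "paneven" → 7 new (p, a, n, e, v, e, n)
  "papa" → prefix "pa" already present; 2 new (p, a)
  "tade" → 4 new (t, a, d, e)
  "videven" → 7 new (v, i, d, e, v, e, n)
  "bel" → 3 new (b, e, l)
  "ta" → prefix "ta" already present; 0 new (none)
  "pagalro" → prefix "pa" already present; 5 new (g, a, l, r, o)
  "padorde" → prefix "pa" already present; 5 new (d, o, r, d, e)
  "videpamor" → prefix "vide" already present; 5 new (p, a, m, o, r)
  "patorlinka" → prefix "pa" already present; 8 new (t, o, r, l, i, n, k, a)
  "videdetor" → prefix "vide" already present; 5 new (d, e, t, o, r)
  "padorsar" → prefix "pador" already present; 3 new (s, a, r)
  "videpa" → prefix "videpa" already present; 0 new (none)
  "fennene" → 7 new (f, e, n, n, e, n, e)
Total nodes = 6 + 7 + 2 + 4 + 7 + 3 + 0 + 5 + 5 + 5 + 8 + 5 + 3 + 0 + 7 = 67

67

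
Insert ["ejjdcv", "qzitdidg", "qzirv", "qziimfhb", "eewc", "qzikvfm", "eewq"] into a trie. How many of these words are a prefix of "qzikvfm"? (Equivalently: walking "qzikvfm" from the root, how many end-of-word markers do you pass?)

Walk "qzikvfm" from the root; an end-of-word marker is hit whenever a stored word is a prefix of "qzikvfm".
Prefixes of the query that are stored words: "qzikvfm"
Count: 1

1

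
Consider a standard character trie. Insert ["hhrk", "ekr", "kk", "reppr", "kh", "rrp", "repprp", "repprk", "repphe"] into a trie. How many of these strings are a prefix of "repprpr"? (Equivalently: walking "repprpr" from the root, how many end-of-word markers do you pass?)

2

Walk "repprpr" from the root; an end-of-word marker is hit whenever a stored word is a prefix of "repprpr".
Prefixes of the query that are stored words: "reppr", "repprp"
Count: 2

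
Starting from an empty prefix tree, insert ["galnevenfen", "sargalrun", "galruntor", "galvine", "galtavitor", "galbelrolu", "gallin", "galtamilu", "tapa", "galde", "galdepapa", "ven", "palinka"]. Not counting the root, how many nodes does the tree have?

71

Count nodes per top-level branch (shared prefixes stored once):
  'g'-branch (galbelrolu, galde, galdepapa, gallin, galnevenfen, galruntor, galtamilu, galtavitor, galvine): 48 nodes
  'p'-branch (palinka): 7 nodes
  's'-branch (sargalrun): 9 nodes
  't'-branch (tapa): 4 nodes
  'v'-branch (ven): 3 nodes
Sum: 71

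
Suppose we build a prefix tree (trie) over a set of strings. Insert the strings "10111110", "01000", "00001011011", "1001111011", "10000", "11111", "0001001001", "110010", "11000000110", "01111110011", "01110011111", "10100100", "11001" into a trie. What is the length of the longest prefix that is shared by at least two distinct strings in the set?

Look for the deepest trie node that still has at least two words in its subtree.
e.g. "11001" and "110010" share the prefix "11001" of length 5; no pair shares a longer one.
Longest shared-prefix length: 5

5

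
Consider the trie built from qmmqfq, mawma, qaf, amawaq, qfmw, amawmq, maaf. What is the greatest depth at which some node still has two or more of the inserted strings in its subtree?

4

The deepest shared node is where two words last agree before diverging.
"amawaq" and "amawmq" agree on "amaw" (4 characters) before diverging; nothing deeper is shared.
Longest shared-prefix length: 4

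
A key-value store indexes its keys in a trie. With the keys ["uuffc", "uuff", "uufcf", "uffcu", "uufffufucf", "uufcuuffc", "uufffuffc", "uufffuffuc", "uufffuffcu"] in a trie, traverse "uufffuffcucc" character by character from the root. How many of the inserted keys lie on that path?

3

Traverse "uufffuffcucc" character by character; count nodes along the way that are marked as word ends.
Prefixes of the query that are stored words: "uuff", "uufffuffc", "uufffuffcu"
Count: 3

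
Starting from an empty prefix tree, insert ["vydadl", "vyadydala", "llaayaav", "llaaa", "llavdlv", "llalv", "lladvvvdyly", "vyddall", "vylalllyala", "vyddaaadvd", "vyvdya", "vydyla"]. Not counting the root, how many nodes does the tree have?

Count nodes per top-level branch (shared prefixes stored once):
  'l'-branch (llaaa, llaayaav, lladvvvdyly, llalv, llavdlv): 23 nodes
  'v'-branch (vyadydala, vydadl, vyddaaadvd, vyddall, vydyla, vylalllyala, vyvdya): 38 nodes
Sum: 61

61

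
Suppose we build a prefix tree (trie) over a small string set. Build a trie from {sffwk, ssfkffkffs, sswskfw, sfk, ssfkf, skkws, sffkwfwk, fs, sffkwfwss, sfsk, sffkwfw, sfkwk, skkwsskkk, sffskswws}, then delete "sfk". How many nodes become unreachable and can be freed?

0

After clearing the end-marker at "sfk", prune upward until reaching a node still needed by another word.
Every node on "sfk" is still needed (e.g. by "sfkwk"), so nothing is freed.
Nodes removed: 0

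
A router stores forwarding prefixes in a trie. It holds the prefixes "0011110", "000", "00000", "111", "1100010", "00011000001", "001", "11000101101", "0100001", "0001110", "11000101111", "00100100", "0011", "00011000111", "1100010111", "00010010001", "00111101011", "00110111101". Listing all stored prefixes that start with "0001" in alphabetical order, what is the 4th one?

0001110

Words with prefix "0001", in lexicographic order: "00010010001", "00011000001", "00011000111", "0001110"
The 4th is 0001110.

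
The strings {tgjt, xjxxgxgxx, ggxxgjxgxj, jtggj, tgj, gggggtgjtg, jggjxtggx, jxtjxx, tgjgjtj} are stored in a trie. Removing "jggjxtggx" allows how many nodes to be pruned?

Walk "jggjxtggx" from the leaf back toward the root, removing each node that no remaining word uses.
The suffix "ggjxtggx" (8 nodes) is used only by "jggjxtggx"; the node for "j" still has the child "t", so pruning stops there.
Nodes removed: 8

8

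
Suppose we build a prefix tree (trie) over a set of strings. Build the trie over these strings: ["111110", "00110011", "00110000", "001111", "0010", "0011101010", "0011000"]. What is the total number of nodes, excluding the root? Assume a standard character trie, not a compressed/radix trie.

For each word, the new-node count is its length minus the longest prefix already in the trie:
  "111110" → 6 new (1, 1, 1, 1, 1, 0)
  "00110011" → 8 new (0, 0, 1, 1, 0, 0, 1, 1)
  "00110000" → prefix "001100" already present; 2 new (0, 0)
  "001111" → prefix "0011" already present; 2 new (1, 1)
  "0010" → prefix "001" already present; 1 new (0)
  "0011101010" → prefix "00111" already present; 5 new (0, 1, 0, 1, 0)
  "0011000" → prefix "0011000" already present; 0 new (none)
Total nodes = 6 + 8 + 2 + 2 + 1 + 5 + 0 = 24

24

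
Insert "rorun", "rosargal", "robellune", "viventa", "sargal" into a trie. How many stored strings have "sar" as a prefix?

1

Walk to "sar"; the words in its subtree are exactly those with that prefix.
Matches: "sargal"
Count: 1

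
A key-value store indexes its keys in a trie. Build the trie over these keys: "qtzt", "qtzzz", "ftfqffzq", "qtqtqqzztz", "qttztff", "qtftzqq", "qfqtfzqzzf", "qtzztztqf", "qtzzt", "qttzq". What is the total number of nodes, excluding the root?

Insert word by word; a character creates a node only if that edge doesn't already exist:
  "qtzt" → 4 new (q, t, z, t)
  "qtzzz" → prefix "qtz" already present; 2 new (z, z)
  "ftfqffzq" → 8 new (f, t, f, q, f, f, z, q)
  "qtqtqqzztz" → prefix "qt" already present; 8 new (q, t, q, q, z, z, t, z)
  "qttztff" → prefix "qt" already present; 5 new (t, z, t, f, f)
  "qtftzqq" → prefix "qt" already present; 5 new (f, t, z, q, q)
  "qfqtfzqzzf" → prefix "q" already present; 9 new (f, q, t, f, z, q, z, z, f)
  "qtzztztqf" → prefix "qtzz" already present; 5 new (t, z, t, q, f)
  "qtzzt" → prefix "qtzzt" already present; 0 new (none)
  "qttzq" → prefix "qttz" already present; 1 new (q)
Total nodes = 4 + 2 + 8 + 8 + 5 + 5 + 9 + 5 + 0 + 1 = 47

47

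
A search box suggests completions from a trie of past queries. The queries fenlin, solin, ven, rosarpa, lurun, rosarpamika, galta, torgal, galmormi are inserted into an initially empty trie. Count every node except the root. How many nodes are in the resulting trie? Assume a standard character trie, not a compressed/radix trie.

46

Count nodes per top-level branch (shared prefixes stored once):
  'f'-branch (fenlin): 6 nodes
  'g'-branch (galmormi, galta): 10 nodes
  'l'-branch (lurun): 5 nodes
  'r'-branch (rosarpa, rosarpamika): 11 nodes
  's'-branch (solin): 5 nodes
  't'-branch (torgal): 6 nodes
  'v'-branch (ven): 3 nodes
Sum: 46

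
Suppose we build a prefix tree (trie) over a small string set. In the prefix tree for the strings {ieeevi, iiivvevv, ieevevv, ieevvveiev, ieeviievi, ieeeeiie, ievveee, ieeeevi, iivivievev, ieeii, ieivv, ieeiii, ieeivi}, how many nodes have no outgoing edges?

A leaf is a node with no children — equivalently, the end of a word that is not a proper prefix of any other stored word.
Those words: "ieeeeiie", "ieeeevi", "ieeevi", "ieeiii", "ieeivi", "ieevevv", "ieeviievi", "ieevvveiev", "ieivv", "ievveee", "iiivvevv", "iivivievev"
Leaf count: 12

12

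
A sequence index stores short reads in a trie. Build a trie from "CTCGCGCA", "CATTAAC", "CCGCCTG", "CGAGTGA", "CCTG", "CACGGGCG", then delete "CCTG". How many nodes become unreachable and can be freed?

2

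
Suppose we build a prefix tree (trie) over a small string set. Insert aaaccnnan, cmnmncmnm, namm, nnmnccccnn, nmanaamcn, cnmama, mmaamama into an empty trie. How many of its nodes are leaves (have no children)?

Leaves are exactly the stored words that no other stored word extends.
Those words: "aaaccnnan", "cmnmncmnm", "cnmama", "mmaamama", "namm", "nmanaamcn", "nnmnccccnn"
Leaf count: 7

7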